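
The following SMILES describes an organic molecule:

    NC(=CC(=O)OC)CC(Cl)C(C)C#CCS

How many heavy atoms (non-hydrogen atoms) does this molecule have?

16

Every atom symbol written in the SMILES (organic subset) is one heavy atom; implicit H are not written.
Heavy atoms by element → C:11, Cl:1, N:1, O:2, S:1.
Total: 16.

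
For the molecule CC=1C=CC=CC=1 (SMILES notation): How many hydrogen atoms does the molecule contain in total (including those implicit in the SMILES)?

8

Walk through each heavy atom and fill implicit hydrogens from standard valence (C 4, N 3, O 2, S 2, halogen 1):
  atom 1: C, bond orders sum to 1 (valence 4) → 3 H
  atom 2: C, bond orders sum to 4 (valence 4) → 0 H
  atom 3: C, bond orders sum to 3 (valence 4) → 1 H
  atom 4: C, bond orders sum to 3 (valence 4) → 1 H
  atom 5: C, bond orders sum to 3 (valence 4) → 1 H
  atom 6: C, bond orders sum to 3 (valence 4) → 1 H
  atom 7: C, bond orders sum to 3 (valence 4) → 1 H
Total hydrogens: 8.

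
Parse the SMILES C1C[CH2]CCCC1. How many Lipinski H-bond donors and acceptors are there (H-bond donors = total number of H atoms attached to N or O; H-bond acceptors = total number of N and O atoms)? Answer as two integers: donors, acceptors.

Donors: find every N or O and count the H atoms it carries.
  (no N or O atoms present)
Lipinski HBD = 0.
Acceptors: N atoms = 0, O atoms = 0 → HBA = 0.

0, 0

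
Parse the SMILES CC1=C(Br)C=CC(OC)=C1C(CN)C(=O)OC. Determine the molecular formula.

Walk through each heavy atom and fill implicit hydrogens from standard valence (C 4, N 3, O 2, S 2, halogen 1):
  atom 1: C, bond orders sum to 1 (valence 4) → 3 H
  atom 2: C, bond orders sum to 4 (valence 4) → 0 H
  atom 3: C, bond orders sum to 4 (valence 4) → 0 H
  atom 4: Br (halogen, monovalent) → 0 H
  atom 5: C, bond orders sum to 3 (valence 4) → 1 H
  atom 6: C, bond orders sum to 3 (valence 4) → 1 H
  atom 7: C, bond orders sum to 4 (valence 4) → 0 H
  atom 8: O, bond orders sum to 2 (valence 2) → 0 H
  atom 9: C, bond orders sum to 1 (valence 4) → 3 H
  atom 10: C, bond orders sum to 4 (valence 4) → 0 H
  atom 11: C, bond orders sum to 3 (valence 4) → 1 H
  atom 12: C, bond orders sum to 2 (valence 4) → 2 H
  atom 13: N, bond orders sum to 1 (valence 3) → 2 H
  atom 14: C, bond orders sum to 4 (valence 4) → 0 H
  atom 15: O, bond orders sum to 2 (valence 2) → 0 H
  atom 16: O, bond orders sum to 2 (valence 2) → 0 H
  atom 17: C, bond orders sum to 1 (valence 4) → 3 H
Totals → C:12, H:16, Br:1, N:1, O:3.

C12H16BrNO3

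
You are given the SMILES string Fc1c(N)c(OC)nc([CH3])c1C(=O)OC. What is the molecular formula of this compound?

C9H11FN2O3

Walk through each heavy atom and fill implicit hydrogens from standard valence (C 4, N 3, O 2, S 2, halogen 1); for lowercase aromatic atoms, an aromatic c carries 1 H when it has two neighbours and 0 H with three, and aromatic n carries 0 H:
  atom 1: F (halogen, monovalent) → 0 H
  atom 2: aromatic c, 3 neighbours → 0 H
  atom 3: aromatic c, 3 neighbours → 0 H
  atom 4: N, bond orders sum to 1 (valence 3) → 2 H
  atom 5: aromatic c, 3 neighbours → 0 H
  atom 6: O, bond orders sum to 2 (valence 2) → 0 H
  atom 7: C, bond orders sum to 1 (valence 4) → 3 H
  atom 8: aromatic n, 2 neighbours → 0 H
  atom 9: aromatic c, 3 neighbours → 0 H
  atom 10: C with explicit H count 3
  atom 11: aromatic c, 3 neighbours → 0 H
  atom 12: C, bond orders sum to 4 (valence 4) → 0 H
  atom 13: O, bond orders sum to 2 (valence 2) → 0 H
  atom 14: O, bond orders sum to 2 (valence 2) → 0 H
  atom 15: C, bond orders sum to 1 (valence 4) → 3 H
Totals → C:9, H:11, F:1, N:2, O:3.
In Hill order: C9H11FN2O3.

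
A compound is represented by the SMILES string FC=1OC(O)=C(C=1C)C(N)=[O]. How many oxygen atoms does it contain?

3

Scan the SMILES for O atoms (remember two-letter symbols like Cl and Br are single atoms).
Oxygen count: 3.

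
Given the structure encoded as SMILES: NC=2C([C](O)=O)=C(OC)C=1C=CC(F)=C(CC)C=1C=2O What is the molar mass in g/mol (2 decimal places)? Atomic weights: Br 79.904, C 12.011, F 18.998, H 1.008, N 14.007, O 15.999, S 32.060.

First, the molecular formula is C14H14FNO4 (counting implicit H from valence).
  C: 14 × 12.011 = 168.154
  F: 1 × 18.998 = 18.998
  H: 14 × 1.008 = 14.112
  N: 1 × 14.007 = 14.007
  O: 4 × 15.999 = 63.996
Sum: 14×12.011 + 1×18.998 + 14×1.008 + 1×14.007 + 4×15.999 = 279.267 → 279.27 g/mol.

279.27 g/mol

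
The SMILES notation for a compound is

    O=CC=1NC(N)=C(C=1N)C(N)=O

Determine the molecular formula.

Walk through each heavy atom and fill implicit hydrogens from standard valence (C 4, N 3, O 2, S 2, halogen 1):
  atom 1: O, bond orders sum to 2 (valence 2) → 0 H
  atom 2: C, bond orders sum to 3 (valence 4) → 1 H
  atom 3: C, bond orders sum to 4 (valence 4) → 0 H
  atom 4: N, bond orders sum to 2 (valence 3) → 1 H
  atom 5: C, bond orders sum to 4 (valence 4) → 0 H
  atom 6: N, bond orders sum to 1 (valence 3) → 2 H
  atom 7: C, bond orders sum to 4 (valence 4) → 0 H
  atom 8: C, bond orders sum to 4 (valence 4) → 0 H
  atom 9: N, bond orders sum to 1 (valence 3) → 2 H
  atom 10: C, bond orders sum to 4 (valence 4) → 0 H
  atom 11: N, bond orders sum to 1 (valence 3) → 2 H
  atom 12: O, bond orders sum to 2 (valence 2) → 0 H
Totals → C:6, H:8, N:4, O:2.
In Hill order: C6H8N4O2.

C6H8N4O2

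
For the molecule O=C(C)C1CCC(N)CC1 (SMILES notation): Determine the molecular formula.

Walk through each heavy atom and fill implicit hydrogens from standard valence (C 4, N 3, O 2, S 2, halogen 1):
  atom 1: O, bond orders sum to 2 (valence 2) → 0 H
  atom 2: C, bond orders sum to 4 (valence 4) → 0 H
  atom 3: C, bond orders sum to 1 (valence 4) → 3 H
  atom 4: C, bond orders sum to 3 (valence 4) → 1 H
  atom 5: C, bond orders sum to 2 (valence 4) → 2 H
  atom 6: C, bond orders sum to 2 (valence 4) → 2 H
  atom 7: C, bond orders sum to 3 (valence 4) → 1 H
  atom 8: N, bond orders sum to 1 (valence 3) → 2 H
  atom 9: C, bond orders sum to 2 (valence 4) → 2 H
  atom 10: C, bond orders sum to 2 (valence 4) → 2 H
Totals → C:8, H:15, N:1, O:1.
In Hill order: C8H15NO.

C8H15NO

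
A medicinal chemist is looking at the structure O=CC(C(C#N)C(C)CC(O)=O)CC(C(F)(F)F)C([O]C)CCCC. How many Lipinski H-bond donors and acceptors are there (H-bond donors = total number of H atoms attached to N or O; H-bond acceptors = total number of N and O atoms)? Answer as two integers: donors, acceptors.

1, 5

Donors: find every N or O and count the H atoms it carries.
  atom 1 (O): bond orders sum to 2 → 0 H
  atom 6 (N): bond orders sum to 3 → 0 H
  atom 11 (O): bond orders sum to 1 → 1 H
  atom 12 (O): bond orders sum to 2 → 0 H
  atom 20 (O): bond orders sum to 2 → 0 H
Lipinski HBD = 1.
Acceptors: N atoms = 1, O atoms = 4 → HBA = 5.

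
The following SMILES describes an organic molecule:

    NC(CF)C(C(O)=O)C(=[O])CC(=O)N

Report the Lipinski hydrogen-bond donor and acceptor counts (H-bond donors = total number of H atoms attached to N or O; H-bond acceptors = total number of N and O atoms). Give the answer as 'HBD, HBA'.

Donors: find every N or O and count the H atoms it carries.
  atom 1 (N): bond orders sum to 1 → 2 H
  atom 7 (O): bond orders sum to 1 → 1 H
  atom 8 (O): bond orders sum to 2 → 0 H
  atom 10 (O): bond orders sum to 2 → 0 H
  atom 13 (O): bond orders sum to 2 → 0 H
  atom 14 (N): bond orders sum to 1 → 2 H
Lipinski HBD = 5.
Acceptors: N atoms = 2, O atoms = 4 → HBA = 6.

5, 6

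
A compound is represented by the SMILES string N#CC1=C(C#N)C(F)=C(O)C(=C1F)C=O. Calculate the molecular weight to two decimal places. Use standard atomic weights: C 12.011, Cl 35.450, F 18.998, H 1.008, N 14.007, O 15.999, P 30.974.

208.12 g/mol

First, the molecular formula is C9H2F2N2O2 (counting implicit H from valence).
  C: 9 × 12.011 = 108.099
  F: 2 × 18.998 = 37.996
  H: 2 × 1.008 = 2.016
  N: 2 × 14.007 = 28.014
  O: 2 × 15.999 = 31.998
Sum: 9×12.011 + 2×18.998 + 2×1.008 + 2×14.007 + 2×15.999 = 208.123 → 208.12 g/mol.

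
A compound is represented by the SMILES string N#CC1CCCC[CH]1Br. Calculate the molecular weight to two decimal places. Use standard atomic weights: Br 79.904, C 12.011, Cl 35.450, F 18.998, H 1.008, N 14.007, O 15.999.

188.07 g/mol

First, the molecular formula is C7H10BrN (counting implicit H from valence).
  Br: 1 × 79.904 = 79.904
  C: 7 × 12.011 = 84.077
  H: 10 × 1.008 = 10.080
  N: 1 × 14.007 = 14.007
Sum: 1×79.904 + 7×12.011 + 10×1.008 + 1×14.007 = 188.068 → 188.07 g/mol.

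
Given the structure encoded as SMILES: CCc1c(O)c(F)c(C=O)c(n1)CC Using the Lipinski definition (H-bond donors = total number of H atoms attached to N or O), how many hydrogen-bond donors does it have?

1

Donors: find every N or O and count the H atoms it carries.
  atom 5 (O): bond orders sum to 1 → 1 H
  atom 10 (O): bond orders sum to 2 → 0 H
  atom 12 (N): bond orders sum to 3 → 0 H
Lipinski HBD = 1.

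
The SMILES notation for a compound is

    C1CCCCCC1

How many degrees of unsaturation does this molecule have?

1

Degree of unsaturation = (number of rings) + (number of π bonds).
Ring closures in the SMILES: 1.
π bonds: none → 0 DoU from unsaturation.
Total DoU = 1 + 0 = 1.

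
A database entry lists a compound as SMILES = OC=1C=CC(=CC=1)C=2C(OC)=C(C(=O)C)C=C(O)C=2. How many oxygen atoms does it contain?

Scan the SMILES for O atoms (remember two-letter symbols like Cl and Br are single atoms).
Oxygen count: 4.

4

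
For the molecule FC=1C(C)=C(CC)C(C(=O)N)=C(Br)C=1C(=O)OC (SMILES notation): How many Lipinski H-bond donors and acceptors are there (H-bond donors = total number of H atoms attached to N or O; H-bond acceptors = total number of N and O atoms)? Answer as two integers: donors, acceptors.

2, 4

Donors: find every N or O and count the H atoms it carries.
  atom 10 (O): bond orders sum to 2 → 0 H
  atom 11 (N): bond orders sum to 1 → 2 H
  atom 16 (O): bond orders sum to 2 → 0 H
  atom 17 (O): bond orders sum to 2 → 0 H
Lipinski HBD = 2.
Acceptors: N atoms = 1, O atoms = 3 → HBA = 4.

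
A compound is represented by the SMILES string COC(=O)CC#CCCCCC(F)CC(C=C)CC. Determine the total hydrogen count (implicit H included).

25

Walk through each heavy atom and fill implicit hydrogens from standard valence (C 4, N 3, O 2, S 2, halogen 1):
  atom 1: C, bond orders sum to 1 (valence 4) → 3 H
  atom 2: O, bond orders sum to 2 (valence 2) → 0 H
  atom 3: C, bond orders sum to 4 (valence 4) → 0 H
  atom 4: O, bond orders sum to 2 (valence 2) → 0 H
  atom 5: C, bond orders sum to 2 (valence 4) → 2 H
  atom 6: C, bond orders sum to 4 (valence 4) → 0 H
  atom 7: C, bond orders sum to 4 (valence 4) → 0 H
  atom 8: C, bond orders sum to 2 (valence 4) → 2 H
  atom 9: C, bond orders sum to 2 (valence 4) → 2 H
  atom 10: C, bond orders sum to 2 (valence 4) → 2 H
  atom 11: C, bond orders sum to 2 (valence 4) → 2 H
  atom 12: C, bond orders sum to 3 (valence 4) → 1 H
  atom 13: F (halogen, monovalent) → 0 H
  atom 14: C, bond orders sum to 2 (valence 4) → 2 H
  atom 15: C, bond orders sum to 3 (valence 4) → 1 H
  atom 16: C, bond orders sum to 3 (valence 4) → 1 H
  atom 17: C, bond orders sum to 2 (valence 4) → 2 H
  atom 18: C, bond orders sum to 2 (valence 4) → 2 H
  atom 19: C, bond orders sum to 1 (valence 4) → 3 H
Total hydrogens: 25.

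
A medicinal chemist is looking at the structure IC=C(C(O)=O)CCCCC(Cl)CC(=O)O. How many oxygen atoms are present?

4

Scan the SMILES for O atoms (remember two-letter symbols like Cl and Br are single atoms).
Oxygen count: 4.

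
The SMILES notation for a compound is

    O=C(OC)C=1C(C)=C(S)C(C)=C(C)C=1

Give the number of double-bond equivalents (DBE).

Molecular formula: C11H14O2S.
DoU = (2C + 2 + N − H − X) / 2, where X is the halogen count and O/S are ignored.
    = (2·11 + 2 + 0 − 14 − 0) / 2 = 10 / 2 = 5.

5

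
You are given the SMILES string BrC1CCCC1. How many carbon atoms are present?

5

Count every carbon token in the SMILES (each C, including those in ring-closure positions and inside branches).
Carbon count: 5.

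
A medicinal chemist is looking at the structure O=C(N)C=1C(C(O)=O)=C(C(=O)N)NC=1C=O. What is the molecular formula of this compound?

Walk through each heavy atom and fill implicit hydrogens from standard valence (C 4, N 3, O 2, S 2, halogen 1):
  atom 1: O, bond orders sum to 2 (valence 2) → 0 H
  atom 2: C, bond orders sum to 4 (valence 4) → 0 H
  atom 3: N, bond orders sum to 1 (valence 3) → 2 H
  atom 4: C, bond orders sum to 4 (valence 4) → 0 H
  atom 5: C, bond orders sum to 4 (valence 4) → 0 H
  atom 6: C, bond orders sum to 4 (valence 4) → 0 H
  atom 7: O, bond orders sum to 1 (valence 2) → 1 H
  atom 8: O, bond orders sum to 2 (valence 2) → 0 H
  atom 9: C, bond orders sum to 4 (valence 4) → 0 H
  atom 10: C, bond orders sum to 4 (valence 4) → 0 H
  atom 11: O, bond orders sum to 2 (valence 2) → 0 H
  atom 12: N, bond orders sum to 1 (valence 3) → 2 H
  atom 13: N, bond orders sum to 2 (valence 3) → 1 H
  atom 14: C, bond orders sum to 4 (valence 4) → 0 H
  atom 15: C, bond orders sum to 3 (valence 4) → 1 H
  atom 16: O, bond orders sum to 2 (valence 2) → 0 H
Totals → C:8, H:7, N:3, O:5.

C8H7N3O5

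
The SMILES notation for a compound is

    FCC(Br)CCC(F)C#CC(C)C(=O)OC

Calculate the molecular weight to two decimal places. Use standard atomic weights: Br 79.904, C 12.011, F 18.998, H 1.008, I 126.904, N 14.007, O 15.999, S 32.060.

297.14 g/mol

First, the molecular formula is C11H15BrF2O2 (counting implicit H from valence).
  Br: 1 × 79.904 = 79.904
  C: 11 × 12.011 = 132.121
  F: 2 × 18.998 = 37.996
  H: 15 × 1.008 = 15.120
  O: 2 × 15.999 = 31.998
Sum: 1×79.904 + 11×12.011 + 2×18.998 + 15×1.008 + 2×15.999 = 297.139 → 297.14 g/mol.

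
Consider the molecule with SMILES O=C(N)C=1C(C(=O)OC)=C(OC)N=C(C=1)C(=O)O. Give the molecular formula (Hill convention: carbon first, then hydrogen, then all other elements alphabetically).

C10H10N2O6

Walk through each heavy atom and fill implicit hydrogens from standard valence (C 4, N 3, O 2, S 2, halogen 1):
  atom 1: O, bond orders sum to 2 (valence 2) → 0 H
  atom 2: C, bond orders sum to 4 (valence 4) → 0 H
  atom 3: N, bond orders sum to 1 (valence 3) → 2 H
  atom 4: C, bond orders sum to 4 (valence 4) → 0 H
  atom 5: C, bond orders sum to 4 (valence 4) → 0 H
  atom 6: C, bond orders sum to 4 (valence 4) → 0 H
  atom 7: O, bond orders sum to 2 (valence 2) → 0 H
  atom 8: O, bond orders sum to 2 (valence 2) → 0 H
  atom 9: C, bond orders sum to 1 (valence 4) → 3 H
  atom 10: C, bond orders sum to 4 (valence 4) → 0 H
  atom 11: O, bond orders sum to 2 (valence 2) → 0 H
  atom 12: C, bond orders sum to 1 (valence 4) → 3 H
  atom 13: N, bond orders sum to 3 (valence 3) → 0 H
  atom 14: C, bond orders sum to 4 (valence 4) → 0 H
  atom 15: C, bond orders sum to 3 (valence 4) → 1 H
  atom 16: C, bond orders sum to 4 (valence 4) → 0 H
  atom 17: O, bond orders sum to 2 (valence 2) → 0 H
  atom 18: O, bond orders sum to 1 (valence 2) → 1 H
Totals → C:10, H:10, N:2, O:6.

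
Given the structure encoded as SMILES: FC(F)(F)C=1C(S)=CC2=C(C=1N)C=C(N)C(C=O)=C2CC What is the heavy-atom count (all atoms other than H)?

21

Every atom symbol written in the SMILES (organic subset) is one heavy atom; implicit H are not written.
Heavy atoms by element → C:14, F:3, N:2, O:1, S:1.
Total: 21.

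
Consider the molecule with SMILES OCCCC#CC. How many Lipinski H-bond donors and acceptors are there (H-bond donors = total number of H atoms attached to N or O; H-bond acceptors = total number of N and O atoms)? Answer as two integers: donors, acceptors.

Donors: find every N or O and count the H atoms it carries.
  atom 1 (O): bond orders sum to 1 → 1 H
Lipinski HBD = 1.
Acceptors: N atoms = 0, O atoms = 1 → HBA = 1.

1, 1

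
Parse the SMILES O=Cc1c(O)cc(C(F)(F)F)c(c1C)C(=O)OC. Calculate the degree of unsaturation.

6

Molecular formula: C11H9F3O4.
DoU = (2C + 2 + N − H − X) / 2, where X is the halogen count and O/S are ignored.
    = (2·11 + 2 + 0 − 9 − 3) / 2 = 12 / 2 = 6.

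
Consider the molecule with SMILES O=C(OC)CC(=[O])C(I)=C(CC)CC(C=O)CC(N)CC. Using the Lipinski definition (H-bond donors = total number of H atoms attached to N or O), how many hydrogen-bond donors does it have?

2

Donors: find every N or O and count the H atoms it carries.
  atom 1 (O): bond orders sum to 2 → 0 H
  atom 3 (O): bond orders sum to 2 → 0 H
  atom 7 (O): bond orders sum to 2 → 0 H
  atom 16 (O): bond orders sum to 2 → 0 H
  atom 19 (N): bond orders sum to 1 → 2 H
Lipinski HBD = 2.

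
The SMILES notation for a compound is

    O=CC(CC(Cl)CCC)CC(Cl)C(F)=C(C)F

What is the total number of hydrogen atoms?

Walk through each heavy atom and fill implicit hydrogens from standard valence (C 4, N 3, O 2, S 2, halogen 1):
  atom 1: O, bond orders sum to 2 (valence 2) → 0 H
  atom 2: C, bond orders sum to 3 (valence 4) → 1 H
  atom 3: C, bond orders sum to 3 (valence 4) → 1 H
  atom 4: C, bond orders sum to 2 (valence 4) → 2 H
  atom 5: C, bond orders sum to 3 (valence 4) → 1 H
  atom 6: Cl (halogen, monovalent) → 0 H
  atom 7: C, bond orders sum to 2 (valence 4) → 2 H
  atom 8: C, bond orders sum to 2 (valence 4) → 2 H
  atom 9: C, bond orders sum to 1 (valence 4) → 3 H
  atom 10: C, bond orders sum to 2 (valence 4) → 2 H
  atom 11: C, bond orders sum to 3 (valence 4) → 1 H
  atom 12: Cl (halogen, monovalent) → 0 H
  atom 13: C, bond orders sum to 4 (valence 4) → 0 H
  atom 14: F (halogen, monovalent) → 0 H
  atom 15: C, bond orders sum to 4 (valence 4) → 0 H
  atom 16: C, bond orders sum to 1 (valence 4) → 3 H
  atom 17: F (halogen, monovalent) → 0 H
Total hydrogens: 18.

18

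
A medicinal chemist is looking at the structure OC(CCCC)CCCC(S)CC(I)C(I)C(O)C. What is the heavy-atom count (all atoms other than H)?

Every atom symbol written in the SMILES (organic subset) is one heavy atom; implicit H are not written.
Heavy atoms by element → C:14, I:2, O:2, S:1.
Total: 19.

19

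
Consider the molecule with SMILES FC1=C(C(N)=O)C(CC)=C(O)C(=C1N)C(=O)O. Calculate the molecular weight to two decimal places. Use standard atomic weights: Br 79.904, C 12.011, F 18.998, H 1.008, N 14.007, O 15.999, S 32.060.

First, the molecular formula is C10H11FN2O4 (counting implicit H from valence).
  C: 10 × 12.011 = 120.110
  F: 1 × 18.998 = 18.998
  H: 11 × 1.008 = 11.088
  N: 2 × 14.007 = 28.014
  O: 4 × 15.999 = 63.996
Sum: 10×12.011 + 1×18.998 + 11×1.008 + 2×14.007 + 4×15.999 = 242.206 → 242.21 g/mol.

242.21 g/mol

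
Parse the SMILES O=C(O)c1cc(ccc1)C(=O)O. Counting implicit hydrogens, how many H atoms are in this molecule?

Walk through each heavy atom and fill implicit hydrogens from standard valence (C 4, N 3, O 2, S 2, halogen 1); for lowercase aromatic atoms, an aromatic c carries 1 H when it has two neighbours and 0 H with three, and aromatic n carries 0 H:
  atom 1: O, bond orders sum to 2 (valence 2) → 0 H
  atom 2: C, bond orders sum to 4 (valence 4) → 0 H
  atom 3: O, bond orders sum to 1 (valence 2) → 1 H
  atom 4: aromatic c, 3 neighbours → 0 H
  atom 5: aromatic c, 2 neighbours → 1 H
  atom 6: aromatic c, 3 neighbours → 0 H
  atom 7: aromatic c, 2 neighbours → 1 H
  atom 8: aromatic c, 2 neighbours → 1 H
  atom 9: aromatic c, 2 neighbours → 1 H
  atom 10: C, bond orders sum to 4 (valence 4) → 0 H
  atom 11: O, bond orders sum to 2 (valence 2) → 0 H
  atom 12: O, bond orders sum to 1 (valence 2) → 1 H
Total hydrogens: 6.

6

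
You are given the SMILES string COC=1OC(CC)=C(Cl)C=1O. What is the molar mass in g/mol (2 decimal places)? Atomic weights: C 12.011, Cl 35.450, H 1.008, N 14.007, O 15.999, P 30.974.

176.60 g/mol

First, the molecular formula is C7H9ClO3 (counting implicit H from valence).
  C: 7 × 12.011 = 84.077
  Cl: 1 × 35.450 = 35.450
  H: 9 × 1.008 = 9.072
  O: 3 × 15.999 = 47.997
Sum: 7×12.011 + 1×35.450 + 9×1.008 + 3×15.999 = 176.596 → 176.60 g/mol.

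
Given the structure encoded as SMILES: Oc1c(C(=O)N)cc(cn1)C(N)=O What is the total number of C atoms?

7

Count every carbon token in the SMILES (each C, including those in ring-closure positions and inside branches).
Carbon count: 7.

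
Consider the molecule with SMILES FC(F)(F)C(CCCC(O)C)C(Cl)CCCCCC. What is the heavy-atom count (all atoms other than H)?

Every atom symbol written in the SMILES (organic subset) is one heavy atom; implicit H are not written.
Heavy atoms by element → C:14, Cl:1, F:3, O:1.
Total: 19.

19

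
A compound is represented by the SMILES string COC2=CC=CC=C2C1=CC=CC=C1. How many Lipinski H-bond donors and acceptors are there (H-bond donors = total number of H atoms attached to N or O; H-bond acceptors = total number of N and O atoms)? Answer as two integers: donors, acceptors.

0, 1

Donors: find every N or O and count the H atoms it carries.
  atom 2 (O): bond orders sum to 2 → 0 H
Lipinski HBD = 0.
Acceptors: N atoms = 0, O atoms = 1 → HBA = 1.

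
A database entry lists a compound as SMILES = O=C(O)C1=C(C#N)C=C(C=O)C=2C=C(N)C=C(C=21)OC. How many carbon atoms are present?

14

Count every carbon token in the SMILES (each C, including those in ring-closure positions and inside branches).
Carbon count: 14.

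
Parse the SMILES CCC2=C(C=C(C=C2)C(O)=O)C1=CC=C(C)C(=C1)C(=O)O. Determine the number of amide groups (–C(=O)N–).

Scan the SMILES for the amide motif — none present.
Groups that are present: 2 carboxylic acid.

0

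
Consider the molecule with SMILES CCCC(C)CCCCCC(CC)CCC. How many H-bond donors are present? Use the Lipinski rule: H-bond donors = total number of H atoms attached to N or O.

0

Donors: find every N or O and count the H atoms it carries.
  (no N or O atoms present)
Lipinski HBD = 0.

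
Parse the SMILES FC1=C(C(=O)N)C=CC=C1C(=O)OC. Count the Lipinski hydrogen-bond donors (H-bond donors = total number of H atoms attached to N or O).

Donors: find every N or O and count the H atoms it carries.
  atom 5 (O): bond orders sum to 2 → 0 H
  atom 6 (N): bond orders sum to 1 → 2 H
  atom 12 (O): bond orders sum to 2 → 0 H
  atom 13 (O): bond orders sum to 2 → 0 H
Lipinski HBD = 2.

2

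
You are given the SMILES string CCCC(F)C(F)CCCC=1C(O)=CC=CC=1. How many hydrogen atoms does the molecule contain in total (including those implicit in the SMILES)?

Walk through each heavy atom and fill implicit hydrogens from standard valence (C 4, N 3, O 2, S 2, halogen 1):
  atom 1: C, bond orders sum to 1 (valence 4) → 3 H
  atom 2: C, bond orders sum to 2 (valence 4) → 2 H
  atom 3: C, bond orders sum to 2 (valence 4) → 2 H
  atom 4: C, bond orders sum to 3 (valence 4) → 1 H
  atom 5: F (halogen, monovalent) → 0 H
  atom 6: C, bond orders sum to 3 (valence 4) → 1 H
  atom 7: F (halogen, monovalent) → 0 H
  atom 8: C, bond orders sum to 2 (valence 4) → 2 H
  atom 9: C, bond orders sum to 2 (valence 4) → 2 H
  atom 10: C, bond orders sum to 2 (valence 4) → 2 H
  atom 11: C, bond orders sum to 4 (valence 4) → 0 H
  atom 12: C, bond orders sum to 4 (valence 4) → 0 H
  atom 13: O, bond orders sum to 1 (valence 2) → 1 H
  atom 14: C, bond orders sum to 3 (valence 4) → 1 H
  atom 15: C, bond orders sum to 3 (valence 4) → 1 H
  atom 16: C, bond orders sum to 3 (valence 4) → 1 H
  atom 17: C, bond orders sum to 3 (valence 4) → 1 H
Total hydrogens: 20.

20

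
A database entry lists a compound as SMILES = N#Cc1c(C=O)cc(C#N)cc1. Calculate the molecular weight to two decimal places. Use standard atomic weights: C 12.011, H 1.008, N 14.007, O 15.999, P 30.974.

156.14 g/mol

First, the molecular formula is C9H4N2O (counting implicit H from valence).
  C: 9 × 12.011 = 108.099
  H: 4 × 1.008 = 4.032
  N: 2 × 14.007 = 28.014
  O: 1 × 15.999 = 15.999
Sum: 9×12.011 + 4×1.008 + 2×14.007 + 1×15.999 = 156.144 → 156.14 g/mol.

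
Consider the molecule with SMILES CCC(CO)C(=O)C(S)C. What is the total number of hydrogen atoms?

14

Walk through each heavy atom and fill implicit hydrogens from standard valence (C 4, N 3, O 2, S 2, halogen 1):
  atom 1: C, bond orders sum to 1 (valence 4) → 3 H
  atom 2: C, bond orders sum to 2 (valence 4) → 2 H
  atom 3: C, bond orders sum to 3 (valence 4) → 1 H
  atom 4: C, bond orders sum to 2 (valence 4) → 2 H
  atom 5: O, bond orders sum to 1 (valence 2) → 1 H
  atom 6: C, bond orders sum to 4 (valence 4) → 0 H
  atom 7: O, bond orders sum to 2 (valence 2) → 0 H
  atom 8: C, bond orders sum to 3 (valence 4) → 1 H
  atom 9: S, bond orders sum to 1 (valence 2) → 1 H
  atom 10: C, bond orders sum to 1 (valence 4) → 3 H
Total hydrogens: 14.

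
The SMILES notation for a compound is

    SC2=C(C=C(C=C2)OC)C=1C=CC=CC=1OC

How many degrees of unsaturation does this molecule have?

8

Degree of unsaturation = (number of rings) + (number of π bonds).
Ring closures in the SMILES: 2.
π bonds: 6 double bonds (each 1 DoU) → 6 DoU from unsaturation.
Total DoU = 2 + 6 = 8.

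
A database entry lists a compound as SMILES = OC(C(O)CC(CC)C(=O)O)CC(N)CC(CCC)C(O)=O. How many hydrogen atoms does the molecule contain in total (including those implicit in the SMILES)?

Walk through each heavy atom and fill implicit hydrogens from standard valence (C 4, N 3, O 2, S 2, halogen 1):
  atom 1: O, bond orders sum to 1 (valence 2) → 1 H
  atom 2: C, bond orders sum to 3 (valence 4) → 1 H
  atom 3: C, bond orders sum to 3 (valence 4) → 1 H
  atom 4: O, bond orders sum to 1 (valence 2) → 1 H
  atom 5: C, bond orders sum to 2 (valence 4) → 2 H
  atom 6: C, bond orders sum to 3 (valence 4) → 1 H
  atom 7: C, bond orders sum to 2 (valence 4) → 2 H
  atom 8: C, bond orders sum to 1 (valence 4) → 3 H
  atom 9: C, bond orders sum to 4 (valence 4) → 0 H
  atom 10: O, bond orders sum to 2 (valence 2) → 0 H
  atom 11: O, bond orders sum to 1 (valence 2) → 1 H
  atom 12: C, bond orders sum to 2 (valence 4) → 2 H
  atom 13: C, bond orders sum to 3 (valence 4) → 1 H
  atom 14: N, bond orders sum to 1 (valence 3) → 2 H
  atom 15: C, bond orders sum to 2 (valence 4) → 2 H
  atom 16: C, bond orders sum to 3 (valence 4) → 1 H
  atom 17: C, bond orders sum to 2 (valence 4) → 2 H
  atom 18: C, bond orders sum to 2 (valence 4) → 2 H
  atom 19: C, bond orders sum to 1 (valence 4) → 3 H
  atom 20: C, bond orders sum to 4 (valence 4) → 0 H
  atom 21: O, bond orders sum to 1 (valence 2) → 1 H
  atom 22: O, bond orders sum to 2 (valence 2) → 0 H
Total hydrogens: 29.

29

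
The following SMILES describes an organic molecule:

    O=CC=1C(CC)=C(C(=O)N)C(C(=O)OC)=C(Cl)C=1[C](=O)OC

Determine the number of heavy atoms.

Every atom symbol written in the SMILES (organic subset) is one heavy atom; implicit H are not written.
Heavy atoms by element → C:14, Cl:1, N:1, O:6.
Total: 22.

22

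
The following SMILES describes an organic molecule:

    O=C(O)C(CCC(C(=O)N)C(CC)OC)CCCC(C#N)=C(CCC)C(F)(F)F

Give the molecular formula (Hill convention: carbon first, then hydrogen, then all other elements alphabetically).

C20H31F3N2O4

Walk through each heavy atom and fill implicit hydrogens from standard valence (C 4, N 3, O 2, S 2, halogen 1):
  atom 1: O, bond orders sum to 2 (valence 2) → 0 H
  atom 2: C, bond orders sum to 4 (valence 4) → 0 H
  atom 3: O, bond orders sum to 1 (valence 2) → 1 H
  atom 4: C, bond orders sum to 3 (valence 4) → 1 H
  atom 5: C, bond orders sum to 2 (valence 4) → 2 H
  atom 6: C, bond orders sum to 2 (valence 4) → 2 H
  atom 7: C, bond orders sum to 3 (valence 4) → 1 H
  atom 8: C, bond orders sum to 4 (valence 4) → 0 H
  atom 9: O, bond orders sum to 2 (valence 2) → 0 H
  atom 10: N, bond orders sum to 1 (valence 3) → 2 H
  atom 11: C, bond orders sum to 3 (valence 4) → 1 H
  atom 12: C, bond orders sum to 2 (valence 4) → 2 H
  atom 13: C, bond orders sum to 1 (valence 4) → 3 H
  atom 14: O, bond orders sum to 2 (valence 2) → 0 H
  atom 15: C, bond orders sum to 1 (valence 4) → 3 H
  atom 16: C, bond orders sum to 2 (valence 4) → 2 H
  atom 17: C, bond orders sum to 2 (valence 4) → 2 H
  atom 18: C, bond orders sum to 2 (valence 4) → 2 H
  atom 19: C, bond orders sum to 4 (valence 4) → 0 H
  atom 20: C, bond orders sum to 4 (valence 4) → 0 H
  atom 21: N, bond orders sum to 3 (valence 3) → 0 H
  atom 22: C, bond orders sum to 4 (valence 4) → 0 H
  atom 23: C, bond orders sum to 2 (valence 4) → 2 H
  atom 24: C, bond orders sum to 2 (valence 4) → 2 H
  atom 25: C, bond orders sum to 1 (valence 4) → 3 H
  atom 26: C, bond orders sum to 4 (valence 4) → 0 H
  atom 27: F (halogen, monovalent) → 0 H
  atom 28: F (halogen, monovalent) → 0 H
  atom 29: F (halogen, monovalent) → 0 H
Totals → C:20, H:31, F:3, N:2, O:4.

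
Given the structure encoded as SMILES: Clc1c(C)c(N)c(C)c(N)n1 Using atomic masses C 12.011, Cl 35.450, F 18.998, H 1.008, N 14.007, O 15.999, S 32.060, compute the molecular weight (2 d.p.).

First, the molecular formula is C7H10ClN3 (counting implicit H from valence).
  C: 7 × 12.011 = 84.077
  Cl: 1 × 35.450 = 35.450
  H: 10 × 1.008 = 10.080
  N: 3 × 14.007 = 42.021
Sum: 7×12.011 + 1×35.450 + 10×1.008 + 3×14.007 = 171.628 → 171.63 g/mol.

171.63 g/mol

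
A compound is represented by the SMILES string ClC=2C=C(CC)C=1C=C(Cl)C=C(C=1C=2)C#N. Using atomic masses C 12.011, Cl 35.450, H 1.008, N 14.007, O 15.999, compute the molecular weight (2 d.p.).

First, the molecular formula is C13H9Cl2N (counting implicit H from valence).
  C: 13 × 12.011 = 156.143
  Cl: 2 × 35.450 = 70.900
  H: 9 × 1.008 = 9.072
  N: 1 × 14.007 = 14.007
Sum: 13×12.011 + 2×35.450 + 9×1.008 + 1×14.007 = 250.122 → 250.12 g/mol.

250.12 g/mol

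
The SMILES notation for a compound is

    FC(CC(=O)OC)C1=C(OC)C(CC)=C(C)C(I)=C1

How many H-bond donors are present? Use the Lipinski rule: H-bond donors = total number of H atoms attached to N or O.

0

Donors: find every N or O and count the H atoms it carries.
  atom 5 (O): bond orders sum to 2 → 0 H
  atom 6 (O): bond orders sum to 2 → 0 H
  atom 10 (O): bond orders sum to 2 → 0 H
Lipinski HBD = 0.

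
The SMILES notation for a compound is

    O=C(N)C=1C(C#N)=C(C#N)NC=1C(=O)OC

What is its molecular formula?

Walk through each heavy atom and fill implicit hydrogens from standard valence (C 4, N 3, O 2, S 2, halogen 1):
  atom 1: O, bond orders sum to 2 (valence 2) → 0 H
  atom 2: C, bond orders sum to 4 (valence 4) → 0 H
  atom 3: N, bond orders sum to 1 (valence 3) → 2 H
  atom 4: C, bond orders sum to 4 (valence 4) → 0 H
  atom 5: C, bond orders sum to 4 (valence 4) → 0 H
  atom 6: C, bond orders sum to 4 (valence 4) → 0 H
  atom 7: N, bond orders sum to 3 (valence 3) → 0 H
  atom 8: C, bond orders sum to 4 (valence 4) → 0 H
  atom 9: C, bond orders sum to 4 (valence 4) → 0 H
  atom 10: N, bond orders sum to 3 (valence 3) → 0 H
  atom 11: N, bond orders sum to 2 (valence 3) → 1 H
  atom 12: C, bond orders sum to 4 (valence 4) → 0 H
  atom 13: C, bond orders sum to 4 (valence 4) → 0 H
  atom 14: O, bond orders sum to 2 (valence 2) → 0 H
  atom 15: O, bond orders sum to 2 (valence 2) → 0 H
  atom 16: C, bond orders sum to 1 (valence 4) → 3 H
Totals → C:9, H:6, N:4, O:3.
In Hill order: C9H6N4O3.

C9H6N4O3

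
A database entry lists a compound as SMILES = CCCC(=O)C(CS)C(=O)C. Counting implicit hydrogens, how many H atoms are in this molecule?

Walk through each heavy atom and fill implicit hydrogens from standard valence (C 4, N 3, O 2, S 2, halogen 1):
  atom 1: C, bond orders sum to 1 (valence 4) → 3 H
  atom 2: C, bond orders sum to 2 (valence 4) → 2 H
  atom 3: C, bond orders sum to 2 (valence 4) → 2 H
  atom 4: C, bond orders sum to 4 (valence 4) → 0 H
  atom 5: O, bond orders sum to 2 (valence 2) → 0 H
  atom 6: C, bond orders sum to 3 (valence 4) → 1 H
  atom 7: C, bond orders sum to 2 (valence 4) → 2 H
  atom 8: S, bond orders sum to 1 (valence 2) → 1 H
  atom 9: C, bond orders sum to 4 (valence 4) → 0 H
  atom 10: O, bond orders sum to 2 (valence 2) → 0 H
  atom 11: C, bond orders sum to 1 (valence 4) → 3 H
Total hydrogens: 14.

14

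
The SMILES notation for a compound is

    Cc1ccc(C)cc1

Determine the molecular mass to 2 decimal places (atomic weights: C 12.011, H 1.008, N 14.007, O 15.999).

First, the molecular formula is C8H10 (counting implicit H from valence).
  C: 8 × 12.011 = 96.088
  H: 10 × 1.008 = 10.080
Sum: 8×12.011 + 10×1.008 = 106.168 → 106.17 g/mol.

106.17 g/mol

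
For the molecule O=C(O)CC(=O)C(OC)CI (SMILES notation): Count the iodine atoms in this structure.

Scan the SMILES for I atoms (remember two-letter symbols like Cl and Br are single atoms).
Iodine count: 1.

1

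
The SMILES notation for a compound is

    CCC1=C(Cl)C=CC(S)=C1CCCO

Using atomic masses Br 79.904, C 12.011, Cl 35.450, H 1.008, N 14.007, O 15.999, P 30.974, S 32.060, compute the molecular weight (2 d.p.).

230.75 g/mol

First, the molecular formula is C11H15ClOS (counting implicit H from valence).
  C: 11 × 12.011 = 132.121
  Cl: 1 × 35.450 = 35.450
  H: 15 × 1.008 = 15.120
  O: 1 × 15.999 = 15.999
  S: 1 × 32.060 = 32.060
Sum: 11×12.011 + 1×35.450 + 15×1.008 + 1×15.999 + 1×32.060 = 230.750 → 230.75 g/mol.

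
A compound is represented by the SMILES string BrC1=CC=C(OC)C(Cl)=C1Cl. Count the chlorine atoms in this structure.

Scan the SMILES for Cl atoms (remember two-letter symbols like Cl and Br are single atoms).
Chlorine count: 2.

2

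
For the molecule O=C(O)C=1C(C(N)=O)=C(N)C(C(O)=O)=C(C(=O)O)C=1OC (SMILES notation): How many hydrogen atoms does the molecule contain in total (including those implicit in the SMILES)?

10

Walk through each heavy atom and fill implicit hydrogens from standard valence (C 4, N 3, O 2, S 2, halogen 1):
  atom 1: O, bond orders sum to 2 (valence 2) → 0 H
  atom 2: C, bond orders sum to 4 (valence 4) → 0 H
  atom 3: O, bond orders sum to 1 (valence 2) → 1 H
  atom 4: C, bond orders sum to 4 (valence 4) → 0 H
  atom 5: C, bond orders sum to 4 (valence 4) → 0 H
  atom 6: C, bond orders sum to 4 (valence 4) → 0 H
  atom 7: N, bond orders sum to 1 (valence 3) → 2 H
  atom 8: O, bond orders sum to 2 (valence 2) → 0 H
  atom 9: C, bond orders sum to 4 (valence 4) → 0 H
  atom 10: N, bond orders sum to 1 (valence 3) → 2 H
  atom 11: C, bond orders sum to 4 (valence 4) → 0 H
  atom 12: C, bond orders sum to 4 (valence 4) → 0 H
  atom 13: O, bond orders sum to 1 (valence 2) → 1 H
  atom 14: O, bond orders sum to 2 (valence 2) → 0 H
  atom 15: C, bond orders sum to 4 (valence 4) → 0 H
  atom 16: C, bond orders sum to 4 (valence 4) → 0 H
  atom 17: O, bond orders sum to 2 (valence 2) → 0 H
  atom 18: O, bond orders sum to 1 (valence 2) → 1 H
  atom 19: C, bond orders sum to 4 (valence 4) → 0 H
  atom 20: O, bond orders sum to 2 (valence 2) → 0 H
  atom 21: C, bond orders sum to 1 (valence 4) → 3 H
Total hydrogens: 10.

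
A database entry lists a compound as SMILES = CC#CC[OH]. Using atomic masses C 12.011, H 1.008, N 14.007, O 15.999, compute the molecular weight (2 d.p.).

70.09 g/mol

First, the molecular formula is C4H6O (counting implicit H from valence).
  C: 4 × 12.011 = 48.044
  H: 6 × 1.008 = 6.048
  O: 1 × 15.999 = 15.999
Sum: 4×12.011 + 6×1.008 + 1×15.999 = 70.091 → 70.09 g/mol.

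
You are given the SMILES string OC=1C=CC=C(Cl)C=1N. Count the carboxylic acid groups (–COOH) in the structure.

Scan the SMILES for the carboxylic acid motif — none present.
Groups that are present: 1 hydroxyl, 1 primary amine.

0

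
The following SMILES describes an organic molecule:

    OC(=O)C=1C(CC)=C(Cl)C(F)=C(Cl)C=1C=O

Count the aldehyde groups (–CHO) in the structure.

1

The aldehyde motif appears at heavy-atom position 15 in the SMILES.
Other groups present: 1 carboxylic acid.
Aldehyde count: 1.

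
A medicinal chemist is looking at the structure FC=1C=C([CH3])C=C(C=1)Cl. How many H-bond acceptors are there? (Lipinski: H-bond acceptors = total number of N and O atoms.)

0

N atoms: 0; O atoms: 0.
Lipinski HBA = 0 + 0 = 0.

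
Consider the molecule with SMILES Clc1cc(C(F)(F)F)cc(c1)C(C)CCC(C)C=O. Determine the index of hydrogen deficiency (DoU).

Molecular formula: C14H16ClF3O.
DoU = (2C + 2 + N − H − X) / 2, where X is the halogen count and O/S are ignored.
    = (2·14 + 2 + 0 − 16 − 4) / 2 = 10 / 2 = 5.

5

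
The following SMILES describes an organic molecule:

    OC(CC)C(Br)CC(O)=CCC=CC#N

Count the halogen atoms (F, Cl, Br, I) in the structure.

Halogen atoms appear at heavy-atom position 6 (1×Br).
Other groups present: 2 alkene, 2 hydroxyl, 1 nitrile.
Halogen count: 1.

1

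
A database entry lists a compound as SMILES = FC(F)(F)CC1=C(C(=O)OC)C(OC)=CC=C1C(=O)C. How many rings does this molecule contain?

In SMILES, each pair of matching ring-closure digits denotes one ring-closing bond; the number of such bonds equals the number of independent rings.
Ring-closure bonds here: 1.

1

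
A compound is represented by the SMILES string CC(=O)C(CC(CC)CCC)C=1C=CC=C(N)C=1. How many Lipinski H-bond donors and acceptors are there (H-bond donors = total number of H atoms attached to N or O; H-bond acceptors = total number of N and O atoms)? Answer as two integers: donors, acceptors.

Donors: find every N or O and count the H atoms it carries.
  atom 3 (O): bond orders sum to 2 → 0 H
  atom 17 (N): bond orders sum to 1 → 2 H
Lipinski HBD = 2.
Acceptors: N atoms = 1, O atoms = 1 → HBA = 2.

2, 2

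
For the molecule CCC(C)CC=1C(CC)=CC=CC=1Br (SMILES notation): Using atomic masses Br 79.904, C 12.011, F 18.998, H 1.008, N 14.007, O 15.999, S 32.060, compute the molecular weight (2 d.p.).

First, the molecular formula is C13H19Br (counting implicit H from valence).
  Br: 1 × 79.904 = 79.904
  C: 13 × 12.011 = 156.143
  H: 19 × 1.008 = 19.152
Sum: 1×79.904 + 13×12.011 + 19×1.008 = 255.199 → 255.20 g/mol.

255.20 g/mol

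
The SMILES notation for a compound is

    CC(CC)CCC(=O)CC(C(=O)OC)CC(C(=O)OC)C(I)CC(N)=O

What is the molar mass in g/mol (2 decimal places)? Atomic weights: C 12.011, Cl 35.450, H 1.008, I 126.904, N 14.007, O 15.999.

First, the molecular formula is C18H30INO6 (counting implicit H from valence).
  C: 18 × 12.011 = 216.198
  H: 30 × 1.008 = 30.240
  I: 1 × 126.904 = 126.904
  N: 1 × 14.007 = 14.007
  O: 6 × 15.999 = 95.994
Sum: 18×12.011 + 30×1.008 + 1×126.904 + 1×14.007 + 6×15.999 = 483.343 → 483.34 g/mol.

483.34 g/mol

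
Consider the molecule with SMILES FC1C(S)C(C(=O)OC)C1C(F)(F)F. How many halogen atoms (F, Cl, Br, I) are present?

4

Halogen atoms appear at heavy-atom positions 1, 12, 13, 14 (4×F).
Other groups present: 1 ester, 1 thiol.
Halogen count: 4.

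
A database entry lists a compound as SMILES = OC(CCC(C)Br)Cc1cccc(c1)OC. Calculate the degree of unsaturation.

Molecular formula: C13H19BrO2.
DoU = (2C + 2 + N − H − X) / 2, where X is the halogen count and O/S are ignored.
    = (2·13 + 2 + 0 − 19 − 1) / 2 = 8 / 2 = 4.

4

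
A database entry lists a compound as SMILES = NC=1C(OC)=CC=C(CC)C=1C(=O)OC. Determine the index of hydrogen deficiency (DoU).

Degree of unsaturation = (number of rings) + (number of π bonds).
Ring closures in the SMILES: 1.
π bonds: 4 double bonds (each 1 DoU) → 4 DoU from unsaturation.
Total DoU = 1 + 4 = 5.

5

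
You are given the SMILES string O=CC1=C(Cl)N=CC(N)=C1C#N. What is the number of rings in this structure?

1

In SMILES, each pair of matching ring-closure digits denotes one ring-closing bond; the number of such bonds equals the number of independent rings.
Ring-closure bonds here: 1.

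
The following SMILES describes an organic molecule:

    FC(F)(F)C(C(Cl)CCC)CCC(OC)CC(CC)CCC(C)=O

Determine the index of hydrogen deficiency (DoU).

Degree of unsaturation = (number of rings) + (number of π bonds).
Ring closures in the SMILES: 0.
π bonds: 1 double bond (each 1 DoU) → 1 DoU from unsaturation.
Total DoU = 0 + 1 = 1.

1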